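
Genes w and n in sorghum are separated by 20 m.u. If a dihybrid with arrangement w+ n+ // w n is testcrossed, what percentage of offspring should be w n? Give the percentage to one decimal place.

40.0%

A map distance of 20 m.u. corresponds to a recombination frequency of 0.200.
The F1 is w+ n+ / w n, so w n is a parental gamete class with expected frequency (1 − r)/2 = 0.800/2 = 0.4000.
That is 0.4000 = 40.0% of the progeny.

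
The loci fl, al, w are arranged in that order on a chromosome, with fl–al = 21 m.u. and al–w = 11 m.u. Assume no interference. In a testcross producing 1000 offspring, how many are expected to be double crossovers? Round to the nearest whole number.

23

Map distances give recombination frequencies of 0.210 and 0.110 for the two intervals.
With no interference, expected double-crossover frequency = 0.210 × 0.110 = 0.02310.
Expected number = 0.02310 × 1000 = 23.10 ≈ 23.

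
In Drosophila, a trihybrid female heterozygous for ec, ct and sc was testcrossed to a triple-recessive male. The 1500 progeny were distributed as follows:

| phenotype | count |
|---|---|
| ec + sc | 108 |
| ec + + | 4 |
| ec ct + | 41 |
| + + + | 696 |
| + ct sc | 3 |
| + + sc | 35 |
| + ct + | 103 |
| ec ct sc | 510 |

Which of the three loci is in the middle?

The two most frequent reciprocal classes, + + + and ec ct sc, are the parental types, so the F1 was + + + / ec ct sc.
The two rarest classes, ec + + and + ct sc, are the double crossovers. Comparing them with the parentals, only the ec allele has switched, so ec is the middle locus and the order is ct – ec – sc.

ec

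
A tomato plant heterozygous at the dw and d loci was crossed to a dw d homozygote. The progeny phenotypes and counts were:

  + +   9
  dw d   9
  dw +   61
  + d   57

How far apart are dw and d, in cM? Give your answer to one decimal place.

The two most frequent classes, + d (57) and dw + (61), are the parental types, so the F1 was + d / dw +.
The recombinant classes are + + and dw d: 9 + 9 = 18.
Recombination frequency = 18/136 = 0.1324 ≈ 13.2%, i.e. 13.2 cM.

13.2 cM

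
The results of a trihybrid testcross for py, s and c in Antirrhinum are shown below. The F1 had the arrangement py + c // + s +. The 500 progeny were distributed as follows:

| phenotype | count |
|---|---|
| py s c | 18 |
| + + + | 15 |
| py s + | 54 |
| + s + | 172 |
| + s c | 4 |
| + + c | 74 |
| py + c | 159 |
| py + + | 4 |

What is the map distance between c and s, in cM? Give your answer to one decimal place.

The two rarest classes, py + + and + s c, are the double crossovers. Comparing them with the parentals, only the c allele has switched, so c is the middle locus and the order is s – c – py.
Crossovers in the s–c interval produce the single-crossover classes py s c and + + + (18 + 15 = 33) plus the double crossovers (8).
RF(s–c) = (33 + 8) / 500 = 41/500 = 0.0820 → 8.2 cM.

8.2 cM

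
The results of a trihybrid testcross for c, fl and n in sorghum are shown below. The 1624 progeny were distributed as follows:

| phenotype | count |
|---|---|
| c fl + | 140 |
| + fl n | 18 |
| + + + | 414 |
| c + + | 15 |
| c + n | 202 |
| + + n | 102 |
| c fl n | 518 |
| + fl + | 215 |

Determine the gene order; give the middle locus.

The two most frequent reciprocal classes, + + + and c fl n, are the parental types, so the F1 was + + + / c fl n.
The two rarest classes, c + + and + fl n, are the double crossovers. Comparing them with the parentals, only the c allele has switched, so c is the middle locus and the order is fl – c – n.

c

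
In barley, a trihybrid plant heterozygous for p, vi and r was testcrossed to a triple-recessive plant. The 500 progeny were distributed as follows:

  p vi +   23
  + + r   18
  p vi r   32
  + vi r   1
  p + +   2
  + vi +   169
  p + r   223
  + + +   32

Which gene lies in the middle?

The two most frequent reciprocal classes, + vi + and p + r, are the parental types, so the F1 was + vi + / p + r.
The two rarest classes, + vi r and p + +, are the double crossovers. Comparing them with the parentals, only the r allele has switched, so r is the middle locus and the order is vi – r – p.

r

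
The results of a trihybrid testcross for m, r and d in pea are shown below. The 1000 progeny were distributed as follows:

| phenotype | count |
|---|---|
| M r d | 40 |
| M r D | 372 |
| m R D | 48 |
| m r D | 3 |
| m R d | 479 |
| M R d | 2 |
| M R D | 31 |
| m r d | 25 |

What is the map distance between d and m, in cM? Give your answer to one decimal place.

The two most frequent reciprocal classes, M r D and m R d, are the parental types, so the F1 was M r D / m R d.
The two rarest classes, m r D and M R d, are the double crossovers. Comparing them with the parentals, only the m allele has switched, so m is the middle locus and the order is d – m – r.
Crossovers in the d–m interval produce the single-crossover classes M r d and m R D (40 + 48 = 88) plus the double crossovers (5).
RF(d–m) = (88 + 5) / 1000 = 93/1000 = 0.0930 → 9.3 cM.

9.3 cM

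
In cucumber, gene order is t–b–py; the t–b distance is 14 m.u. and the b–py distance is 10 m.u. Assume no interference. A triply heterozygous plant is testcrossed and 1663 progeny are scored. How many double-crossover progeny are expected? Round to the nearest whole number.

23

Map distances give recombination frequencies of 0.140 and 0.100 for the two intervals.
With no interference, expected double-crossover frequency = 0.140 × 0.100 = 0.01400.
Expected number = 0.01400 × 1663 = 23.28 ≈ 23.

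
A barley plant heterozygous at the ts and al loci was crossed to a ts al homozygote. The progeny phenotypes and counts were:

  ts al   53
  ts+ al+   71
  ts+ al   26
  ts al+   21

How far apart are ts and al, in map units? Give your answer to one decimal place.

The two most frequent classes, ts+ al+ (71) and ts al (53), are the parental types, so the F1 was ts+ al+ / ts al.
The recombinant classes are ts+ al and ts al+: 26 + 21 = 47.
Recombination frequency = 47/171 = 0.2749 ≈ 27.5%, i.e. 27.5 map units.

27.5 map units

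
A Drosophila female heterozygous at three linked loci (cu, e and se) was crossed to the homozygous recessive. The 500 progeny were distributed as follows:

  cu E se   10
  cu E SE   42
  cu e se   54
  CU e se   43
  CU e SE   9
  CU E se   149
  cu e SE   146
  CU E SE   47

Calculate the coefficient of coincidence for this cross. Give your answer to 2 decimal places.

0.76

The two most frequent reciprocal classes, cu e SE and CU E se, are the parental types, so the F1 was cu e SE / CU E se.
The two rarest classes, CU e SE and cu E se, are the double crossovers. Comparing them with the parentals, only the cu allele has switched, so cu is the middle locus and the order is e – cu – se.
e–cu: (85 + 19)/500 = 0.2080; cu–se: (101 + 19)/500 = 0.2400.
Expected DCO frequency = 0.2080 × 0.2400 ≈ 0.04992; observed = 19/500 ≈ 0.03800.
Coefficient of coincidence = 0.03800/0.04992 ≈ 0.76.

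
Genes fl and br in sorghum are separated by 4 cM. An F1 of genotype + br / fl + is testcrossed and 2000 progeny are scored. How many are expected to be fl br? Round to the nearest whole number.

40

A map distance of 4 cM corresponds to a recombination frequency of 0.040.
The F1 is + br / fl +, so fl br is a recombinant gamete class with expected frequency r/2 = 0.040/2 = 0.0200.
Expected number = 0.0200 × 2000 = 40.00 ≈ 40.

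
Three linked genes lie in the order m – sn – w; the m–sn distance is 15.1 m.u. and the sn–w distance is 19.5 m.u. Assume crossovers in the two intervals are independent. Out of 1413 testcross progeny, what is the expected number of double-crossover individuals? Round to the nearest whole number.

42

Map distances give recombination frequencies of 0.151 and 0.195 for the two intervals.
With no interference, expected double-crossover frequency = 0.151 × 0.195 = 0.02944.
Expected number = 0.02944 × 1413 = 41.61 ≈ 42.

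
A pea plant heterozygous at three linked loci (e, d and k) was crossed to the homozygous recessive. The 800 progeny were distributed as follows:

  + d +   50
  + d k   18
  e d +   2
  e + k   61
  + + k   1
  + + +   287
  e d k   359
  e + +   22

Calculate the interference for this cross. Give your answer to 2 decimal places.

The two most frequent reciprocal classes, + + + and e d k, are the parental types, so the F1 was + + + / e d k.
The two rarest classes, + + k and e d +, are the double crossovers. Comparing them with the parentals, only the k allele has switched, so k is the middle locus and the order is e – k – d.
e–k: (40 + 3)/800 = 0.0537; k–d: (111 + 3)/800 = 0.1425.
Expected DCO frequency = 0.0537 × 0.1425 ≈ 0.00765; observed = 3/800 ≈ 0.00375.
Coefficient of coincidence = 0.00375/0.00765 ≈ 0.49; interference = 1 − 0.49 = 0.51.

0.51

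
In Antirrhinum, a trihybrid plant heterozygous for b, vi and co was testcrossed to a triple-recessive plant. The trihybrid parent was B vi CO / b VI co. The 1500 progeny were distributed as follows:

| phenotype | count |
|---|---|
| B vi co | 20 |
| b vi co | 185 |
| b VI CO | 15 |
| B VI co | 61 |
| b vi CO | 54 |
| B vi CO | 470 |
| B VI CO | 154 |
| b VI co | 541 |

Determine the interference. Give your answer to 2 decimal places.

0.06

The two rarest classes, B vi co and b VI CO, are the double crossovers. Comparing them with the parentals, only the co allele has switched, so co is the middle locus and the order is b – co – vi.
b–co: (115 + 35)/1500 = 0.1000; co–vi: (339 + 35)/1500 = 0.2493.
Expected DCO frequency = 0.1000 × 0.2493 ≈ 0.02493; observed = 35/1500 ≈ 0.02333.
Coefficient of coincidence = 0.02333/0.02493 ≈ 0.94; interference = 1 − 0.94 = 0.06.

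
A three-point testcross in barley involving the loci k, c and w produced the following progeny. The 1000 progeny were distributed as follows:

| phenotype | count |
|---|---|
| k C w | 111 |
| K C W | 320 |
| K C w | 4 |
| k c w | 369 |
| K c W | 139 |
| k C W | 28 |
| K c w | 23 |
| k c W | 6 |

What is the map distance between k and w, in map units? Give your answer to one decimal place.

6.1 map units

The two most frequent reciprocal classes, K C W and k c w, are the parental types, so the F1 was K C W / k c w.
The two rarest classes, K C w and k c W, are the double crossovers. Comparing them with the parentals, only the w allele has switched, so w is the middle locus and the order is c – w – k.
Crossovers in the w–k interval produce the single-crossover classes k C W and K c w (28 + 23 = 51) plus the double crossovers (10).
RF(w–k) = (51 + 10) / 1000 = 61/1000 = 0.0610 → 6.1 map units.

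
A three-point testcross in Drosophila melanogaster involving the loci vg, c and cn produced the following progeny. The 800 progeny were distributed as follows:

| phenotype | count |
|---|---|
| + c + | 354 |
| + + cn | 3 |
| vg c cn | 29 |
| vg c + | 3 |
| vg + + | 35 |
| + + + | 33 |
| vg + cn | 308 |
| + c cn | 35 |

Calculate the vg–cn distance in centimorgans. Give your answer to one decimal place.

9.5 centimorgans

The two most frequent reciprocal classes, + c + and vg + cn, are the parental types, so the F1 was + c + / vg + cn.
The two rarest classes, vg c + and + + cn, are the double crossovers. Comparing them with the parentals, only the vg allele has switched, so vg is the middle locus and the order is cn – vg – c.
Crossovers in the cn–vg interval produce the single-crossover classes + c cn and vg + + (35 + 35 = 70) plus the double crossovers (6).
RF(cn–vg) = (70 + 6) / 800 = 76/800 = 0.0950 → 9.5 centimorgans.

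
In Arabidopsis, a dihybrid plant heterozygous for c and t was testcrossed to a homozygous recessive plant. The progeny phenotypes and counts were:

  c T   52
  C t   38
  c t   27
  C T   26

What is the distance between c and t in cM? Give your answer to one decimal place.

The two most frequent classes, C t (38) and c T (52), are the parental types, so the F1 was C t / c T.
The recombinant classes are C T and c t: 26 + 27 = 53.
Recombination frequency = 53/143 = 0.3706 ≈ 37.1%, i.e. 37.1 cM.

37.1 cM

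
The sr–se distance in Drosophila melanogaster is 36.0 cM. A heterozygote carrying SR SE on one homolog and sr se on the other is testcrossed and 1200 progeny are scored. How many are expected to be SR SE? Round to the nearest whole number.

384

A map distance of 36.0 cM corresponds to a recombination frequency of 0.360.
The F1 is SR SE / sr se, so SR SE is a parental gamete class with expected frequency (1 − r)/2 = 0.640/2 = 0.3200.
Expected number = 0.3200 × 1200 = 384.00 ≈ 384.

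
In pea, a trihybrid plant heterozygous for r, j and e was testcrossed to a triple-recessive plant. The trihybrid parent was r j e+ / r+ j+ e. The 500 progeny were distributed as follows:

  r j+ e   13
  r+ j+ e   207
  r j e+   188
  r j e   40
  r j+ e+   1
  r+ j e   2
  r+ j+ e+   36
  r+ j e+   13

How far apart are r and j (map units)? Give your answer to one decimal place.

The two rarest classes, r j+ e+ and r+ j e, are the double crossovers. Comparing them with the parentals, only the j allele has switched, so j is the middle locus and the order is e – j – r.
Crossovers in the j–r interval produce the single-crossover classes r+ j e+ and r j+ e (13 + 13 = 26) plus the double crossovers (3).
RF(j–r) = (26 + 3) / 500 = 29/500 = 0.0580 → 5.8 map units.

5.8 map units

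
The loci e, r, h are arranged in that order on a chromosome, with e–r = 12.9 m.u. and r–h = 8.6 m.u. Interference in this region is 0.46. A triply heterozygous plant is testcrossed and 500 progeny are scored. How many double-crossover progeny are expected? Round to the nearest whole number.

Map distances give recombination frequencies of 0.129 and 0.086 for the two intervals.
With interference 0.46 (so coincidence = 0.54), expected double-crossover frequency = 0.129 × 0.086 × 0.54 = 0.00599.
Expected number = 0.00599 × 500 = 3.00 ≈ 3.

3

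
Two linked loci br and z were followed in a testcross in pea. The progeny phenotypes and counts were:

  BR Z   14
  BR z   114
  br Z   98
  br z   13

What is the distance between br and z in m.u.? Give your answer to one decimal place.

The two most frequent classes, BR z (114) and br Z (98), are the parental types, so the F1 was BR z / br Z.
The recombinant classes are BR Z and br z: 14 + 13 = 27.
Recombination frequency = 27/239 = 0.1130 ≈ 11.3%, i.e. 11.3 m.u.

11.3 m.u.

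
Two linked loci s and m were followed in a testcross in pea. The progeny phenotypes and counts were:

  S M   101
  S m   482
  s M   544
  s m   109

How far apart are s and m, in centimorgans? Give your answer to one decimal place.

The two most frequent classes, S m (482) and s M (544), are the parental types, so the F1 was S m / s M.
The recombinant classes are S M and s m: 101 + 109 = 210.
Recombination frequency = 210/1236 = 0.1699 ≈ 17.0%, i.e. 17.0 centimorgans.

17.0 centimorgans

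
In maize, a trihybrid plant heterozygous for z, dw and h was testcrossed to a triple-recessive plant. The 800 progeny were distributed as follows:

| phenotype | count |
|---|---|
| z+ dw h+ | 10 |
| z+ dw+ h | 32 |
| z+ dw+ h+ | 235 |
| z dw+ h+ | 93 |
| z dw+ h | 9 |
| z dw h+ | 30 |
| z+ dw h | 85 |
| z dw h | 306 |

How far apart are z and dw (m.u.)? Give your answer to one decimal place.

24.6 m.u.

The two most frequent reciprocal classes, z dw h and z+ dw+ h+, are the parental types, so the F1 was z dw h / z+ dw+ h+.
The two rarest classes, z dw+ h and z+ dw h+, are the double crossovers. Comparing them with the parentals, only the dw allele has switched, so dw is the middle locus and the order is z – dw – h.
Crossovers in the z–dw interval produce the single-crossover classes z+ dw h and z dw+ h+ (85 + 93 = 178) plus the double crossovers (19).
RF(z–dw) = (178 + 19) / 800 = 197/800 = 0.2462 → 24.6 m.u.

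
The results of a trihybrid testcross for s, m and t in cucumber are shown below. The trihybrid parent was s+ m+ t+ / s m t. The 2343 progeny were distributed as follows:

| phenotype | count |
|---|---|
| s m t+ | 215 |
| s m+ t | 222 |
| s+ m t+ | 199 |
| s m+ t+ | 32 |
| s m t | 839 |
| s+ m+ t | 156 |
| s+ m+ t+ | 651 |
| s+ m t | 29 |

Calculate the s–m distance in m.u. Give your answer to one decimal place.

20.6 m.u.

The two rarest classes, s m+ t+ and s+ m t, are the double crossovers. Comparing them with the parentals, only the s allele has switched, so s is the middle locus and the order is m – s – t.
Crossovers in the m–s interval produce the single-crossover classes s+ m t+ and s m+ t (199 + 222 = 421) plus the double crossovers (61).
RF(m–s) = (421 + 61) / 2343 = 482/2343 = 0.2057 → 20.6 m.u.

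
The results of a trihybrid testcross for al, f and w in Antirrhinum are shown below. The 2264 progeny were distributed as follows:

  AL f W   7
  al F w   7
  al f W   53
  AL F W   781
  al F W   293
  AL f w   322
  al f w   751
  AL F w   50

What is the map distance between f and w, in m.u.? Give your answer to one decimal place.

5.2 m.u.

The two most frequent reciprocal classes, al f w and AL F W, are the parental types, so the F1 was al f w / AL F W.
The two rarest classes, al F w and AL f W, are the double crossovers. Comparing them with the parentals, only the f allele has switched, so f is the middle locus and the order is al – f – w.
Crossovers in the f–w interval produce the single-crossover classes al f W and AL F w (53 + 50 = 103) plus the double crossovers (14).
RF(f–w) = (103 + 14) / 2264 = 117/2264 = 0.0517 → 5.2 m.u.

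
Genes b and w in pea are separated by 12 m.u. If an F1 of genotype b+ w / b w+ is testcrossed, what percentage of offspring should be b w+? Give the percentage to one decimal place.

A map distance of 12 m.u. corresponds to a recombination frequency of 0.120.
The F1 is b+ w / b w+, so b w+ is a parental gamete class with expected frequency (1 − r)/2 = 0.880/2 = 0.4400.
That is 0.4400 = 44.0% of the progeny.

44.0%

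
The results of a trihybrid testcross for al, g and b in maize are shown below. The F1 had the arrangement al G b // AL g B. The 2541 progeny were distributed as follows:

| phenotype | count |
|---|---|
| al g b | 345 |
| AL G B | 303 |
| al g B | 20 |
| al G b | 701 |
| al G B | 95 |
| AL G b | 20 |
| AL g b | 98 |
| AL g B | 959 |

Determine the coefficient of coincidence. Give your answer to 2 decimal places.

The two rarest classes, AL G b and al g B, are the double crossovers. Comparing them with the parentals, only the al allele has switched, so al is the middle locus and the order is g – al – b.
g–al: (648 + 40)/2541 = 0.2708; al–b: (193 + 40)/2541 = 0.0917.
Expected DCO frequency = 0.2708 × 0.0917 ≈ 0.02483; observed = 40/2541 ≈ 0.01574.
Coefficient of coincidence = 0.01574/0.02483 ≈ 0.63.

0.63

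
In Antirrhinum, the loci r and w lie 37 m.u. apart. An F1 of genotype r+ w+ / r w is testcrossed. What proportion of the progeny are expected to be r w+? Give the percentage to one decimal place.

A map distance of 37 m.u. corresponds to a recombination frequency of 0.370.
The F1 is r+ w+ / r w, so r w+ is a recombinant gamete class with expected frequency r/2 = 0.370/2 = 0.1850.
That is 0.1850 = 18.5% of the progeny.

18.5%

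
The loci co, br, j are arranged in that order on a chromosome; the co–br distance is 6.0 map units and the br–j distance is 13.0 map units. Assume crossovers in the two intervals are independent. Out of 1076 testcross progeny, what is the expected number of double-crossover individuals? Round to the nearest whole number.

Map distances give recombination frequencies of 0.060 and 0.130 for the two intervals.
With no interference, expected double-crossover frequency = 0.060 × 0.130 = 0.00780.
Expected number = 0.00780 × 1076 = 8.39 ≈ 8.

8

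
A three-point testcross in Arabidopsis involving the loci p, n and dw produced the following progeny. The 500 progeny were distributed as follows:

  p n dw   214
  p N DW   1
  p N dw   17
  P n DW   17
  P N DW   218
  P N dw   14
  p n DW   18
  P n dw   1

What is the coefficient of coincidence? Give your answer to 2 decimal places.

0.82

The two most frequent reciprocal classes, P N DW and p n dw, are the parental types, so the F1 was P N DW / p n dw.
The two rarest classes, p N DW and P n dw, are the double crossovers. Comparing them with the parentals, only the p allele has switched, so p is the middle locus and the order is n – p – dw.
n–p: (34 + 2)/500 = 0.0720; p–dw: (32 + 2)/500 = 0.0680.
Expected DCO frequency = 0.0720 × 0.0680 ≈ 0.00490; observed = 2/500 ≈ 0.00400.
Coefficient of coincidence = 0.00400/0.00490 ≈ 0.82.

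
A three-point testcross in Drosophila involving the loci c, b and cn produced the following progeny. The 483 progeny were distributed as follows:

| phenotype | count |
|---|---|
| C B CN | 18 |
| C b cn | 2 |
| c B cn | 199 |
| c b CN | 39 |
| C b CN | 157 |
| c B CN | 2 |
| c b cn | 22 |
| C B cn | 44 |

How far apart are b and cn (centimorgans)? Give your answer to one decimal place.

The two most frequent reciprocal classes, C b CN and c B cn, are the parental types, so the F1 was C b CN / c B cn.
The two rarest classes, C b cn and c B CN, are the double crossovers. Comparing them with the parentals, only the cn allele has switched, so cn is the middle locus and the order is b – cn – c.
Crossovers in the b–cn interval produce the single-crossover classes C B CN and c b cn (18 + 22 = 40) plus the double crossovers (4).
RF(b–cn) = (40 + 4) / 483 = 44/483 = 0.0911 → 9.1 centimorgans.

9.1 centimorgans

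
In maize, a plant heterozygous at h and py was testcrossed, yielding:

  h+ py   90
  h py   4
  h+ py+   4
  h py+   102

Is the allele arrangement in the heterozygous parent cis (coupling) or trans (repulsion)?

trans

The two most frequent classes are h+ py (90) and h py+ (102); these are the parental (non-recombinant) types.
So the F1 carried h+ py on one chromosome and h py+ on the other — the recessive alleles are on opposite chromosomes (trans / repulsion).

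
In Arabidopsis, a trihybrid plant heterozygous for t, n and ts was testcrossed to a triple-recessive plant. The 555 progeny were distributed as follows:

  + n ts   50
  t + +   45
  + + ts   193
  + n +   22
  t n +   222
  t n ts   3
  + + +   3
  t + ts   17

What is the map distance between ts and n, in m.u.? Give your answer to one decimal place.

The two most frequent reciprocal classes, t n + and + + ts, are the parental types, so the F1 was t n + / + + ts.
The two rarest classes, t n ts and + + +, are the double crossovers. Comparing them with the parentals, only the ts allele has switched, so ts is the middle locus and the order is n – ts – t.
Crossovers in the n–ts interval produce the single-crossover classes t + + and + n ts (45 + 50 = 95) plus the double crossovers (6).
RF(n–ts) = (95 + 6) / 555 = 101/555 = 0.1820 → 18.2 m.u.

18.2 m.u.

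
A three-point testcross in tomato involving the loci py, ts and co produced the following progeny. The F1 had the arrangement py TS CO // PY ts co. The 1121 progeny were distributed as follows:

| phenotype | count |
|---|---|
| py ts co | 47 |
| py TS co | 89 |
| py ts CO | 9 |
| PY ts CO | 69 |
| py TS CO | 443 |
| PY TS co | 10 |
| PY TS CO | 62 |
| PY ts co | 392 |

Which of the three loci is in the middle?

ts

The two rarest classes, py ts CO and PY TS co, are the double crossovers. Comparing them with the parentals, only the ts allele has switched, so ts is the middle locus and the order is co – ts – py.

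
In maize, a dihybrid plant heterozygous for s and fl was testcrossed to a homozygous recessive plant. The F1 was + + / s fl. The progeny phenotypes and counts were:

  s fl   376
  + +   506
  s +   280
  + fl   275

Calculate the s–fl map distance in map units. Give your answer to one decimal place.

The recombinant classes are + fl and s +: 275 + 280 = 555.
Recombination frequency = 555/1437 = 0.3862 ≈ 38.6%, i.e. 38.6 map units.

38.6 map units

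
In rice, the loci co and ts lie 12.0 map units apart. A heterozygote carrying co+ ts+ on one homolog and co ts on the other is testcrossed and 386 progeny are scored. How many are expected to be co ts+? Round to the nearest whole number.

A map distance of 12.0 map units corresponds to a recombination frequency of 0.120.
The F1 is co+ ts+ / co ts, so co ts+ is a recombinant gamete class with expected frequency r/2 = 0.120/2 = 0.0600.
Expected number = 0.0600 × 386 = 23.16 ≈ 23.

23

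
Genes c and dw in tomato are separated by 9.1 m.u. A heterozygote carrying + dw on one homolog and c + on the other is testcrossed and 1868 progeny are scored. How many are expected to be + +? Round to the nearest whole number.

A map distance of 9.1 m.u. corresponds to a recombination frequency of 0.091.
The F1 is + dw / c +, so + + is a recombinant gamete class with expected frequency r/2 = 0.091/2 = 0.0455.
Expected number = 0.0455 × 1868 = 84.99 ≈ 85.

85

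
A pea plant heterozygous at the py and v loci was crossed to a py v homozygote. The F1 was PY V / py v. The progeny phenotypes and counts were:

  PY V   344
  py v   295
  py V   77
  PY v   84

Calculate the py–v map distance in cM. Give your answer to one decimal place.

The recombinant classes are PY v and py V: 84 + 77 = 161.
Recombination frequency = 161/800 = 0.2013 ≈ 20.1%, i.e. 20.1 cM.

20.1 cM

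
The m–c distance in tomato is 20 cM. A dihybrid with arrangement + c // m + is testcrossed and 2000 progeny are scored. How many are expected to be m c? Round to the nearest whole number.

200

A map distance of 20 cM corresponds to a recombination frequency of 0.200.
The F1 is + c / m +, so m c is a recombinant gamete class with expected frequency r/2 = 0.200/2 = 0.1000.
Expected number = 0.1000 × 2000 = 200.00 ≈ 200.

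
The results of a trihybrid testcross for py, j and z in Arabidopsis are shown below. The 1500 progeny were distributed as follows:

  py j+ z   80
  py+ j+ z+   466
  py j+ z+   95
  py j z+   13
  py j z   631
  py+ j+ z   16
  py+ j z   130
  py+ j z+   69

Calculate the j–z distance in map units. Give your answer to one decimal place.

The two most frequent reciprocal classes, py+ j+ z+ and py j z, are the parental types, so the F1 was py+ j+ z+ / py j z.
The two rarest classes, py+ j+ z and py j z+, are the double crossovers. Comparing them with the parentals, only the z allele has switched, so z is the middle locus and the order is py – z – j.
Crossovers in the z–j interval produce the single-crossover classes py+ j z+ and py j+ z (69 + 80 = 149) plus the double crossovers (29).
RF(z–j) = (149 + 29) / 1500 = 178/1500 = 0.1187 → 11.9 map units.

11.9 map units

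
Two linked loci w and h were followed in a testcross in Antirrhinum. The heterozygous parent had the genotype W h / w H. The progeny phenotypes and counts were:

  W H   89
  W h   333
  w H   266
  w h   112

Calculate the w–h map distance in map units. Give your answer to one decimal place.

25.1 map units

The recombinant classes are W H and w h: 89 + 112 = 201.
Recombination frequency = 201/800 = 0.2512 ≈ 25.1%, i.e. 25.1 map units.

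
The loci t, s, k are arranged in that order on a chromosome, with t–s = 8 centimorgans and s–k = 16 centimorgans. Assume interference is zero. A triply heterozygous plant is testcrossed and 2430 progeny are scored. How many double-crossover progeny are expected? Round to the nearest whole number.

31

Map distances give recombination frequencies of 0.080 and 0.160 for the two intervals.
With no interference, expected double-crossover frequency = 0.080 × 0.160 = 0.01280.
Expected number = 0.01280 × 2430 = 31.10 ≈ 31.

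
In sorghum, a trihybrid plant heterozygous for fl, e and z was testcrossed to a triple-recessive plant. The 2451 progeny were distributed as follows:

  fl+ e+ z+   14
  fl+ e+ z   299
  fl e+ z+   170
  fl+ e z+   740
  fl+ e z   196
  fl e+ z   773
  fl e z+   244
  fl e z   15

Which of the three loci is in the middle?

e

The two most frequent reciprocal classes, fl+ e z+ and fl e+ z, are the parental types, so the F1 was fl+ e z+ / fl e+ z.
The two rarest classes, fl+ e+ z+ and fl e z, are the double crossovers. Comparing them with the parentals, only the e allele has switched, so e is the middle locus and the order is fl – e – z.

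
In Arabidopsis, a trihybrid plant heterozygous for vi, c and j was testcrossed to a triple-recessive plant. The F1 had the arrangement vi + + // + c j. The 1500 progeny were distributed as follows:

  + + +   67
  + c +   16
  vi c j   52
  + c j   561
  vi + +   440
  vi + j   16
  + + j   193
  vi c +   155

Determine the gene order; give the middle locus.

j

The two rarest classes, vi + j and + c +, are the double crossovers. Comparing them with the parentals, only the j allele has switched, so j is the middle locus and the order is c – j – vi.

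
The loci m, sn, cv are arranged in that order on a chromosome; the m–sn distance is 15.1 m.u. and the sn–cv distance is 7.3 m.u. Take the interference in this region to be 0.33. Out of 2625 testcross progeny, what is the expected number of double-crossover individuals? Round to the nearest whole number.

Map distances give recombination frequencies of 0.151 and 0.073 for the two intervals.
With interference 0.33 (so coincidence = 0.67), expected double-crossover frequency = 0.151 × 0.073 × 0.67 = 0.00739.
Expected number = 0.00739 × 2625 = 19.39 ≈ 19.

19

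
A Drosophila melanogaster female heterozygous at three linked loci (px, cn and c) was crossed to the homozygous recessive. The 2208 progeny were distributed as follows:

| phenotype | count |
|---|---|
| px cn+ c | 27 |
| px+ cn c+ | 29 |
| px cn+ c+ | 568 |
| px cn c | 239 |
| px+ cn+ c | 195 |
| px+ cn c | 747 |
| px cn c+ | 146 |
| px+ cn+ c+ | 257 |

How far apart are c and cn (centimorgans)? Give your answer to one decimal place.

18.0 centimorgans

The two most frequent reciprocal classes, px cn+ c+ and px+ cn c, are the parental types, so the F1 was px cn+ c+ / px+ cn c.
The two rarest classes, px cn+ c and px+ cn c+, are the double crossovers. Comparing them with the parentals, only the c allele has switched, so c is the middle locus and the order is px – c – cn.
Crossovers in the c–cn interval produce the single-crossover classes px cn c+ and px+ cn+ c (146 + 195 = 341) plus the double crossovers (56).
RF(c–cn) = (341 + 56) / 2208 = 397/2208 = 0.1798 → 18.0 centimorgans.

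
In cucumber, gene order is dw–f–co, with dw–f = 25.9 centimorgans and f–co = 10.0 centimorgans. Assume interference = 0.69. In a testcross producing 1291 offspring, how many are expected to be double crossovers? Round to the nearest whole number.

Map distances give recombination frequencies of 0.259 and 0.100 for the two intervals.
With interference 0.69 (so coincidence = 0.31), expected double-crossover frequency = 0.259 × 0.100 × 0.31 = 0.00803.
Expected number = 0.00803 × 1291 = 10.37 ≈ 10.

10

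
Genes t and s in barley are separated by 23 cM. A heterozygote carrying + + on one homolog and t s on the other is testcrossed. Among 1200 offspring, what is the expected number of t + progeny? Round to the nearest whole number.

A map distance of 23 cM corresponds to a recombination frequency of 0.230.
The F1 is + + / t s, so t + is a recombinant gamete class with expected frequency r/2 = 0.230/2 = 0.1150.
Expected number = 0.1150 × 1200 = 138.00 ≈ 138.

138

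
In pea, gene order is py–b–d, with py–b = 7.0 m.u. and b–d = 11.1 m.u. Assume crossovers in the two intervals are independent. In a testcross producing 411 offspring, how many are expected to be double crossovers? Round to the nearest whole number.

Map distances give recombination frequencies of 0.070 and 0.111 for the two intervals.
With no interference, expected double-crossover frequency = 0.070 × 0.111 = 0.00777.
Expected number = 0.00777 × 411 = 3.19 ≈ 3.

3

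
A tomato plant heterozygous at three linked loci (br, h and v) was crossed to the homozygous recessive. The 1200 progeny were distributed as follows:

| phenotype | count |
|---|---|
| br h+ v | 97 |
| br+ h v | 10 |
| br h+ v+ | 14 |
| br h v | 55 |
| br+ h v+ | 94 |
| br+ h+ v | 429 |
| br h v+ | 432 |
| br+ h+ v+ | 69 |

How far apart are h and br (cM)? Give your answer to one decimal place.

The two most frequent reciprocal classes, br+ h+ v and br h v+, are the parental types, so the F1 was br+ h+ v / br h v+.
The two rarest classes, br+ h v and br h+ v+, are the double crossovers. Comparing them with the parentals, only the h allele has switched, so h is the middle locus and the order is v – h – br.
Crossovers in the h–br interval produce the single-crossover classes br h+ v and br+ h v+ (97 + 94 = 191) plus the double crossovers (24).
RF(h–br) = (191 + 24) / 1200 = 215/1200 = 0.1792 → 17.9 cM.

17.9 cM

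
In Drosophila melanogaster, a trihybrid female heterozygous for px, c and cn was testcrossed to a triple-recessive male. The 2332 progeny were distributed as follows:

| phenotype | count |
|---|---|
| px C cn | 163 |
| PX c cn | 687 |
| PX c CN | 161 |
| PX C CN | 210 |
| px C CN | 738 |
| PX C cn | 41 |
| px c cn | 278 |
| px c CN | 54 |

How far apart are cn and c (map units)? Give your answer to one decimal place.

The two most frequent reciprocal classes, PX c cn and px C CN, are the parental types, so the F1 was PX c cn / px C CN.
The two rarest classes, PX C cn and px c CN, are the double crossovers. Comparing them with the parentals, only the c allele has switched, so c is the middle locus and the order is px – c – cn.
Crossovers in the c–cn interval produce the single-crossover classes PX c CN and px C cn (161 + 163 = 324) plus the double crossovers (95).
RF(c–cn) = (324 + 95) / 2332 = 419/2332 = 0.1797 → 18.0 map units.

18.0 map units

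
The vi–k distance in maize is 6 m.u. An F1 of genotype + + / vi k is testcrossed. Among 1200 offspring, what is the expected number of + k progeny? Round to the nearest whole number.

36

A map distance of 6 m.u. corresponds to a recombination frequency of 0.060.
The F1 is + + / vi k, so + k is a recombinant gamete class with expected frequency r/2 = 0.060/2 = 0.0300.
Expected number = 0.0300 × 1200 = 36.00 ≈ 36.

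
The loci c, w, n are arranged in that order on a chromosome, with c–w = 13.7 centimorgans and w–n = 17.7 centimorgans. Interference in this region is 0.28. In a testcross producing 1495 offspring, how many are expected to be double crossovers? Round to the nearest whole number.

Map distances give recombination frequencies of 0.137 and 0.177 for the two intervals.
With interference 0.28 (so coincidence = 0.72), expected double-crossover frequency = 0.137 × 0.177 × 0.72 = 0.01746.
Expected number = 0.01746 × 1495 = 26.10 ≈ 26.

26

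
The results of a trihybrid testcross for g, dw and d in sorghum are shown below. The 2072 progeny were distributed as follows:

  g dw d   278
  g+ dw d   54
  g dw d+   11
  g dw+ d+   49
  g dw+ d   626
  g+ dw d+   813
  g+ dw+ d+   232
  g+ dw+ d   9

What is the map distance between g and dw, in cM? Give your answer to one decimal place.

25.6 cM

The two most frequent reciprocal classes, g+ dw d+ and g dw+ d, are the parental types, so the F1 was g+ dw d+ / g dw+ d.
The two rarest classes, g dw d+ and g+ dw+ d, are the double crossovers. Comparing them with the parentals, only the g allele has switched, so g is the middle locus and the order is d – g – dw.
Crossovers in the g–dw interval produce the single-crossover classes g+ dw+ d+ and g dw d (232 + 278 = 510) plus the double crossovers (20).
RF(g–dw) = (510 + 20) / 2072 = 530/2072 = 0.2558 → 25.6 cM.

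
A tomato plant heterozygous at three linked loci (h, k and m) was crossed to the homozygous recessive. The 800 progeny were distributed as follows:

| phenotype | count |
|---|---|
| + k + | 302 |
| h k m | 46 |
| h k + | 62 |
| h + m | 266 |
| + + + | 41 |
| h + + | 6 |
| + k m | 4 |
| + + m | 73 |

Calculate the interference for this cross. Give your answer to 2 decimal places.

0.43

The two most frequent reciprocal classes, h + m and + k +, are the parental types, so the F1 was h + m / + k +.
The two rarest classes, h + + and + k m, are the double crossovers. Comparing them with the parentals, only the m allele has switched, so m is the middle locus and the order is k – m – h.
k–m: (87 + 10)/800 = 0.1212; m–h: (135 + 10)/800 = 0.1812.
Expected DCO frequency = 0.1212 × 0.1812 ≈ 0.02196; observed = 10/800 ≈ 0.01250.
Coefficient of coincidence = 0.01250/0.02196 ≈ 0.57; interference = 1 − 0.57 = 0.43.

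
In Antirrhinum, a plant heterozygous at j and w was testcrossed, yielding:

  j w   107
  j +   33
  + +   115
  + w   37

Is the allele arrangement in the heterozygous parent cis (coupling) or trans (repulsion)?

The two most frequent classes are + + (115) and j w (107); these are the parental (non-recombinant) types.
So the F1 carried + + on one chromosome and j w on the other — the recessive alleles are on the same chromosome (cis / coupling).

cis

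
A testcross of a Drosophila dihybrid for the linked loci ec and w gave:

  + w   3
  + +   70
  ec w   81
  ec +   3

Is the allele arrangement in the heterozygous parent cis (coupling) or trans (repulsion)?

cis

The two most frequent classes are + + (70) and ec w (81); these are the parental (non-recombinant) types.
So the F1 carried + + on one chromosome and ec w on the other — the recessive alleles are on the same chromosome (cis / coupling).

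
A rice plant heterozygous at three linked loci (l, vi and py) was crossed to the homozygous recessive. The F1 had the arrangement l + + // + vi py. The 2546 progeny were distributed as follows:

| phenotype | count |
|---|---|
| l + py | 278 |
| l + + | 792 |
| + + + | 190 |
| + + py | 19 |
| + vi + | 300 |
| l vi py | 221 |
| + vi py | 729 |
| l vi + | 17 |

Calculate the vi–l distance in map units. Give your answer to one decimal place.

17.6 map units

The two rarest classes, l vi + and + + py, are the double crossovers. Comparing them with the parentals, only the vi allele has switched, so vi is the middle locus and the order is l – vi – py.
Crossovers in the l–vi interval produce the single-crossover classes + + + and l vi py (190 + 221 = 411) plus the double crossovers (36).
RF(l–vi) = (411 + 36) / 2546 = 447/2546 = 0.1756 → 17.6 map units.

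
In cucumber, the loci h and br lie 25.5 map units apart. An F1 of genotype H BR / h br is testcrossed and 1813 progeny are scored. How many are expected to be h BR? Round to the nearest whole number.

A map distance of 25.5 map units corresponds to a recombination frequency of 0.255.
The F1 is H BR / h br, so h BR is a recombinant gamete class with expected frequency r/2 = 0.255/2 = 0.1275.
Expected number = 0.1275 × 1813 = 231.16 ≈ 231.

231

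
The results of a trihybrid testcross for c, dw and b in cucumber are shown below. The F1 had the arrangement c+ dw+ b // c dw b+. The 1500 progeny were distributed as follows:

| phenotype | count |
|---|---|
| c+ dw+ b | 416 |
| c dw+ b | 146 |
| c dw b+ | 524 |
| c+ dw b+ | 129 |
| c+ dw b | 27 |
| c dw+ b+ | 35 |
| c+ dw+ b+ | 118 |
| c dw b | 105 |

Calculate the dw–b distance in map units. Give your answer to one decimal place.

The two rarest classes, c+ dw b and c dw+ b+, are the double crossovers. Comparing them with the parentals, only the dw allele has switched, so dw is the middle locus and the order is b – dw – c.
Crossovers in the b–dw interval produce the single-crossover classes c+ dw+ b+ and c dw b (118 + 105 = 223) plus the double crossovers (62).
RF(b–dw) = (223 + 62) / 1500 = 285/1500 = 0.1900 → 19.0 map units.

19.0 map units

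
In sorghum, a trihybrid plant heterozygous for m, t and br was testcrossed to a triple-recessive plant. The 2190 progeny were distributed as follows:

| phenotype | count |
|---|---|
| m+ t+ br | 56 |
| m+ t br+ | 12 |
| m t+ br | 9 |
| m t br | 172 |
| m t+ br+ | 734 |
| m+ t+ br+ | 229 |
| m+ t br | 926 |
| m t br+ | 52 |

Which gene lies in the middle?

br

The two most frequent reciprocal classes, m+ t br and m t+ br+, are the parental types, so the F1 was m+ t br / m t+ br+.
The two rarest classes, m+ t br+ and m t+ br, are the double crossovers. Comparing them with the parentals, only the br allele has switched, so br is the middle locus and the order is m – br – t.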